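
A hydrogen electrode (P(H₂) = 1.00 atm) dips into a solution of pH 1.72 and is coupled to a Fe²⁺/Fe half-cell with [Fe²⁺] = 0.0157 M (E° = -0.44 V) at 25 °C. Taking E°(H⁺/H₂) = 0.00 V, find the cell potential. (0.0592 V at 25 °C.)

0.39 V

The hydrogen couple is the cathode, so E°_cell = 0.44 V; n = 2.
[H⁺] = 10^(−1.72) = 0.019 M, and Q = [Fe²⁺]·P(H₂) / [H⁺]^2 = 43.2.
E = E° − (0.0592/2) log Q = 0.44 − (0.0592/2)(1.636) = 0.392 V.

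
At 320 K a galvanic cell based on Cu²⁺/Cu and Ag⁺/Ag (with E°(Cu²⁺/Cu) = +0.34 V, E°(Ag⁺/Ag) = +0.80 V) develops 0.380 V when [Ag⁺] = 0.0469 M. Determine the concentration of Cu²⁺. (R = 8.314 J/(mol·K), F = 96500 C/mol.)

0.73 M

From the Nernst equation, ln Q = nF(E° − E)/RT = 2×96500×(0.46 − 0.380)/(8.314×320) = 5.803, so Q = 331.
With Q = [Cu²⁺]/[Ag⁺]^2 and the known concentrations, [Cu²⁺] in the numerator gives [Cu²⁺] = 0.73 M.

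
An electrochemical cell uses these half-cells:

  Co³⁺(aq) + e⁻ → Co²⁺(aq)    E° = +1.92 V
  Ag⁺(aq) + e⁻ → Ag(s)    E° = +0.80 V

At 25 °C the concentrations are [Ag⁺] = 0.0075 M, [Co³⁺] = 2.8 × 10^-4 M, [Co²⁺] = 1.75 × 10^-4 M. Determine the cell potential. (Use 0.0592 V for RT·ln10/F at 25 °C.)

1.26 V

The Co³⁺/Co²⁺ couple has the higher reduction potential and acts as the cathode, so E°_cell = +1.92 − (+0.80) = 1.12 V.
Balancing electrons gives n = 1; the reaction quotient is Q = [Ag⁺]·[Co²⁺]/[Co³⁺] = 0.00469.
At 25 °C, E = E° − (0.0592/n) log Q = 1.12 − (0.0592/1)(-2.329) = 1.120 + 0.138 = 1.258 V.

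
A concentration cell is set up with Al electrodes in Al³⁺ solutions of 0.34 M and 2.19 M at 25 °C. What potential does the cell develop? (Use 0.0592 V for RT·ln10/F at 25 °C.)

0.016 V

Both half-cells are Al³⁺/Al, so E°_cell = 0. The concentrated side is the cathode; the cell reaction moves Al³⁺ from high to low concentration with n = 3.
Q = [Al³⁺]_dilute/[Al³⁺]_conc = 0.34/2.19 = 0.155.
E = 0 − (0.0592/3) log Q = −(0.0592/3)(-0.809) = 0.0160 V.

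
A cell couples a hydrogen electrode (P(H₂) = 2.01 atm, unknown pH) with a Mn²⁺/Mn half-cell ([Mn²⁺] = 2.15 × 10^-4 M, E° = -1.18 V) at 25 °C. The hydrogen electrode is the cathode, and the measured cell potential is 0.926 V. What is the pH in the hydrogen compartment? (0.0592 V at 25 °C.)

E°_cell = 1.18 V and n = 2.
log Q = n(E° − E)/0.0592 = 2×(1.18 − 0.926)/0.0592 = 8.581.
With Q = [Mn²⁺]·P(H₂) / [H⁺]^2, solving for [H⁺] gives log[H⁺] = -5.973, so pH = 5.97.

pH = 5.97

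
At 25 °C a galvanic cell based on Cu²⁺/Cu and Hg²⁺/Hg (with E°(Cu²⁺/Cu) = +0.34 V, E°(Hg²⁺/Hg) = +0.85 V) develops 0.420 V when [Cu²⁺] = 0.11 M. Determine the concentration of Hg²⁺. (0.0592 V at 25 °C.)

From the Nernst equation, log Q = n(E° − E)/0.0592 = 2(0.51 − 0.420)/0.0592 = 3.041, so Q = 1100.
With Q = [Cu²⁺]/[Hg²⁺] and the known concentrations, [Hg²⁺] in the denominator gives [Hg²⁺] = 1 × 10^-4 M.

1 × 10^-4 M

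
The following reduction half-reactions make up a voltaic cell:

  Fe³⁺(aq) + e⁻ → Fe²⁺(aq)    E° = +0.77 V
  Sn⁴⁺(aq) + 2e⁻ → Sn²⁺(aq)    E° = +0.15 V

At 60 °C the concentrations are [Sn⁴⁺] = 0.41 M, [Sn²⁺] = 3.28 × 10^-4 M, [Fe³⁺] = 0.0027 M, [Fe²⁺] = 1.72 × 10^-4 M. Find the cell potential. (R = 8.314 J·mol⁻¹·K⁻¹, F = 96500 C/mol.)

0.597 V

The Fe³⁺/Fe²⁺ couple has the higher reduction potential and acts as the cathode, so E°_cell = +0.77 − (+0.15) = 0.62 V.
Balancing electrons gives n = 2; the reaction quotient is Q = [Sn⁴⁺]·[Fe²⁺]^2/([Sn²⁺]·[Fe³⁺]^2) = 5.07.
E = E° − (RT/nF) ln Q = 0.62 − (8.314×333)/(2×96500) × (1.624) = 0.620 − 0.023 = 0.597 V.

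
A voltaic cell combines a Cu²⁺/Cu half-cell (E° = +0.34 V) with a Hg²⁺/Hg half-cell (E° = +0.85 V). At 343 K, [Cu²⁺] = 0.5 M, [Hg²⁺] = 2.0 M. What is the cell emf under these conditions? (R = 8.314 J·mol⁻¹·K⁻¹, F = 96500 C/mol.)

The Hg²⁺/Hg couple has the higher reduction potential and acts as the cathode, so E°_cell = +0.85 − (+0.34) = 0.51 V.
Balancing electrons gives n = 2; the reaction quotient is Q = [Cu²⁺]/[Hg²⁺] = 0.250.
E = E° − (RT/nF) ln Q = 0.51 − (8.314×343)/(2×96500) × (-1.386) = 0.510 + 0.020 = 0.530 V.

0.530 V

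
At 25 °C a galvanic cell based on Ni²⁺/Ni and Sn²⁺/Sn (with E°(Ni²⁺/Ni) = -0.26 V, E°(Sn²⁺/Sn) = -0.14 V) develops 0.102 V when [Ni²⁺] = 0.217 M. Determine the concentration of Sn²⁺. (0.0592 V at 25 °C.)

0.053 M

From the Nernst equation, log Q = n(E° − E)/0.0592 = 2(0.12 − 0.102)/0.0592 = 0.608, so Q = 4.06.
With Q = [Ni²⁺]/[Sn²⁺] and the known concentrations, [Sn²⁺] in the denominator gives [Sn²⁺] = 0.053 M.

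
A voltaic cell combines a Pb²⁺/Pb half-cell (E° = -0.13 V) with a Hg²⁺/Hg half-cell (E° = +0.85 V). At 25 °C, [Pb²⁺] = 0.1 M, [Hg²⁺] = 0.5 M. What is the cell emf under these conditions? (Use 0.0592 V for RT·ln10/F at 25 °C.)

1.00 V

The Hg²⁺/Hg couple has the higher reduction potential and acts as the cathode, so E°_cell = +0.85 − (-0.13) = 0.98 V.
Balancing electrons gives n = 2; the reaction quotient is Q = [Pb²⁺]/[Hg²⁺] = 0.200.
At 25 °C, E = E° − (0.0592/n) log Q = 0.98 − (0.0592/2)(-0.699) = 0.980 + 0.021 = 1.001 V.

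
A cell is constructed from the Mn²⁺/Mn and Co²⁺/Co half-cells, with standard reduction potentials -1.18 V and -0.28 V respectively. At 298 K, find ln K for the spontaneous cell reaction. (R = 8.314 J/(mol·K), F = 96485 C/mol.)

ln K = 70.1

E°_cell = -0.28 − (-1.18) = 0.90 V, with n = 2 electrons transferred.
At equilibrium E = 0, so the Nernst equation gives ln K = nFE°/RT = (2)(96485)(0.90)/((8.314)(298)) = 70.10.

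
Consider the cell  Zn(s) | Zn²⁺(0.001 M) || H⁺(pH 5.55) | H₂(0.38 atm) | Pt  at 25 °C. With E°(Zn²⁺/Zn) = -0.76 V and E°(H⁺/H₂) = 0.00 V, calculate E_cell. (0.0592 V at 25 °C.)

The hydrogen couple is the cathode, so E°_cell = 0.76 V; n = 2.
[H⁺] = 10^(−5.55) = 2.8 × 10^-6 M, and Q = [Zn²⁺]·P(H₂) / [H⁺]^2 = 4.78 × 10^7.
E = E° − (0.0592/2) log Q = 0.76 − (0.0592/2)(7.680) = 0.533 V.

0.53 V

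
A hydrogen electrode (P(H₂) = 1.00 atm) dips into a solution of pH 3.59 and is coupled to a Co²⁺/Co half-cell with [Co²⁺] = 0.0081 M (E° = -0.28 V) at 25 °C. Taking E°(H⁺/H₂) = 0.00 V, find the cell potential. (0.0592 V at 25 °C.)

The hydrogen couple is the cathode, so E°_cell = 0.28 V; n = 2.
[H⁺] = 10^(−3.59) = 2.6 × 10^-4 M, and Q = [Co²⁺]·P(H₂) / [H⁺]^2 = 1.23 × 10^5.
E = E° − (0.0592/2) log Q = 0.28 − (0.0592/2)(5.088) = 0.129 V.

0.13 V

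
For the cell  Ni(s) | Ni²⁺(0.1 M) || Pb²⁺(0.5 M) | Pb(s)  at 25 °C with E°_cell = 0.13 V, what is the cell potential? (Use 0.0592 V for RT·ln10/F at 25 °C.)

Balancing electrons gives n = 2; the reaction quotient is Q = [Ni²⁺]/[Pb²⁺] = 0.200.
At 25 °C, E = E° − (0.0592/n) log Q = 0.13 − (0.0592/2)(-0.699) = 0.130 + 0.021 = 0.151 V.

0.151 V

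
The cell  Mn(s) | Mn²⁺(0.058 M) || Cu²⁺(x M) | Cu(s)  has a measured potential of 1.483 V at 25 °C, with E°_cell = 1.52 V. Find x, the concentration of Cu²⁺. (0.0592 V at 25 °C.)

From the Nernst equation, log Q = n(E° − E)/0.0592 = 2(1.52 − 1.483)/0.0592 = 1.250, so Q = 17.8.
With Q = [Mn²⁺]/[Cu²⁺] and the known concentrations, [Cu²⁺] in the denominator gives [Cu²⁺] = 0.0033 M.

0.0033 M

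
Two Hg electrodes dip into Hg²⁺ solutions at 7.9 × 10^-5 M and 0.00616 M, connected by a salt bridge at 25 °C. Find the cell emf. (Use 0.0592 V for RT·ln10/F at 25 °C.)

0.056 V

Both half-cells are Hg²⁺/Hg, so E°_cell = 0. The concentrated side is the cathode; the cell reaction moves Hg²⁺ from high to low concentration with n = 2.
Q = [Hg²⁺]_dilute/[Hg²⁺]_conc = 7.9 × 10^-5/0.00616 = 0.0128.
E = 0 − (0.0592/2) log Q = −(0.0592/2)(-1.892) = 0.0560 V.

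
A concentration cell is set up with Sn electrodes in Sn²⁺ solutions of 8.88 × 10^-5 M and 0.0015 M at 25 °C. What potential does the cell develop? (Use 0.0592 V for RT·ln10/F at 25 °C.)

0.036 V

Both half-cells are Sn²⁺/Sn, so E°_cell = 0. The concentrated side is the cathode; the cell reaction moves Sn²⁺ from high to low concentration with n = 2.
Q = [Sn²⁺]_dilute/[Sn²⁺]_conc = 8.88 × 10^-5/0.0015 = 0.0592.
E = 0 − (0.0592/2) log Q = −(0.0592/2)(-1.228) = 0.0363 V.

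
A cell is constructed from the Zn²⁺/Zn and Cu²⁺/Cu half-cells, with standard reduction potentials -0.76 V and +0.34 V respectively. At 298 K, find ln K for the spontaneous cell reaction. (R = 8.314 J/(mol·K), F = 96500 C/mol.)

E°_cell = +0.34 − (-0.76) = 1.10 V, with n = 2 electrons transferred.
At equilibrium E = 0, so the Nernst equation gives ln K = nFE°/RT = (2)(96500)(1.10)/((8.314)(298)) = 85.69.

ln K = 85.7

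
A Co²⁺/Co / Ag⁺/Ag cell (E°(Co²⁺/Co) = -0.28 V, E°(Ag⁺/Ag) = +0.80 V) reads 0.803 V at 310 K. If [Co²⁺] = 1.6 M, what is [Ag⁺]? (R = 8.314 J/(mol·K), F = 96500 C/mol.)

4 × 10^-5 M

From the Nernst equation, ln Q = nF(E° − E)/RT = 2×96500×(1.08 − 0.803)/(8.314×310) = 20.743, so Q = 1.02 × 10^9.
With Q = [Co²⁺]/[Ag⁺]^2 and the known concentrations, [Ag⁺]^2 in the denominator gives [Ag⁺] = 4 × 10^-5 M.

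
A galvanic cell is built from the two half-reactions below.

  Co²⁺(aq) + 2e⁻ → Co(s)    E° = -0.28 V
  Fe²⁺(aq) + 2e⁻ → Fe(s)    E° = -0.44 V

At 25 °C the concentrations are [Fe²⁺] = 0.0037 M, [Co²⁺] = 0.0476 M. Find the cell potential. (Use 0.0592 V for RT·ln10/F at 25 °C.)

The Co²⁺/Co couple has the higher reduction potential and acts as the cathode, so E°_cell = -0.28 − (-0.44) = 0.16 V.
Balancing electrons gives n = 2; the reaction quotient is Q = [Fe²⁺]/[Co²⁺] = 0.0777.
At 25 °C, E = E° − (0.0592/n) log Q = 0.16 − (0.0592/2)(-1.109) = 0.160 + 0.033 = 0.193 V.

0.193 V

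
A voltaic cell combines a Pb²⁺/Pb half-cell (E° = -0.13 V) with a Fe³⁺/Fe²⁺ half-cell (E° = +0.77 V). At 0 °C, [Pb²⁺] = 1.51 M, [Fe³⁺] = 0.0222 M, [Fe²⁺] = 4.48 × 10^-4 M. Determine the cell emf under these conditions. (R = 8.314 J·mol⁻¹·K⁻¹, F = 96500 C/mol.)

0.987 V

The Fe³⁺/Fe²⁺ couple has the higher reduction potential and acts as the cathode, so E°_cell = +0.77 − (-0.13) = 0.90 V.
Balancing electrons gives n = 2; the reaction quotient is Q = [Pb²⁺]·[Fe²⁺]^2/[Fe³⁺]^2 = 6.15 × 10^-4.
E = E° − (RT/nF) ln Q = 0.90 − (8.314×273)/(2×96500) × (-7.394) = 0.900 + 0.087 = 0.987 V.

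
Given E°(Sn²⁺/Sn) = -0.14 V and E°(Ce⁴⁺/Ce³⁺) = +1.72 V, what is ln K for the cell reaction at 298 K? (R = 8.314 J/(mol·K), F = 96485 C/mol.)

E°_cell = +1.72 − (-0.14) = 1.86 V, with n = 2 electrons transferred.
At equilibrium E = 0, so the Nernst equation gives ln K = nFE°/RT = (2)(96485)(1.86)/((8.314)(298)) = 144.87.

ln K = 144.9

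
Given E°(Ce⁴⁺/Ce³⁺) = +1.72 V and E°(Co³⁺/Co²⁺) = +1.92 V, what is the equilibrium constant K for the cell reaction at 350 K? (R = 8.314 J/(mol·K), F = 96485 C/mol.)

E°_cell = +1.92 − (+1.72) = 0.20 V, with n = 1 electron transferred.
At equilibrium E = 0, so the Nernst equation gives ln K = nFE°/RT = (1)(96485)(0.20)/((8.314)(350)) = 6.63.
K = e^6.63 = 760.

760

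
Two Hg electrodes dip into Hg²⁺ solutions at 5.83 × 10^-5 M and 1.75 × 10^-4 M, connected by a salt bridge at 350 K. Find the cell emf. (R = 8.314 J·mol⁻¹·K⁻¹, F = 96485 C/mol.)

0.017 V

Both half-cells are Hg²⁺/Hg, so E°_cell = 0. The concentrated side is the cathode; the cell reaction moves Hg²⁺ from high to low concentration with n = 2.
Q = [Hg²⁺]_dilute/[Hg²⁺]_conc = 5.83 × 10^-5/1.75 × 10^-4 = 0.333.
E = 0 − (RT/nF) ln Q = −((8.314×350)/(2×96485))(-1.099) = 0.0166 V.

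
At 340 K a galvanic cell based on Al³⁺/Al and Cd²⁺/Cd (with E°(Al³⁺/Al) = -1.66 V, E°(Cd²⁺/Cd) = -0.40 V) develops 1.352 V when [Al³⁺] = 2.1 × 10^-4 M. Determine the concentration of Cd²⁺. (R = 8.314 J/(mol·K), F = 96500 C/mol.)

From the Nernst equation, ln Q = nF(E° − E)/RT = 6×96500×(1.26 − 1.352)/(8.314×340) = -18.844, so Q = 6.55 × 10^-9.
With Q = [Al³⁺]^2/[Cd²⁺]^3 and the known concentrations, [Cd²⁺]^3 in the denominator gives [Cd²⁺] = 1.9 M.

1.9 M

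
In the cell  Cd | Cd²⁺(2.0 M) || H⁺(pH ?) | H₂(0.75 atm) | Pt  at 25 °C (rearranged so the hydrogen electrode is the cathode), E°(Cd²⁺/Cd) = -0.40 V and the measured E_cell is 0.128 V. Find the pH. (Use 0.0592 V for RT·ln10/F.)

pH = 4.51

E°_cell = 0.40 V and n = 2.
log Q = n(E° − E)/0.0592 = 2×(0.40 − 0.128)/0.0592 = 9.189.
With Q = [Cd²⁺]·P(H₂) / [H⁺]^2, solving for [H⁺] gives log[H⁺] = -4.507, so pH = 4.51.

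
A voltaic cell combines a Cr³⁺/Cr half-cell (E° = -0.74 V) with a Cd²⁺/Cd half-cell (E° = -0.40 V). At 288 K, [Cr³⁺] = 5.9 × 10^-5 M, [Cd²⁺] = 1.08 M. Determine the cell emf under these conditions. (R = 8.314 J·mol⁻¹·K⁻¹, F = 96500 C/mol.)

The Cd²⁺/Cd couple has the higher reduction potential and acts as the cathode, so E°_cell = -0.40 − (-0.74) = 0.34 V.
Balancing electrons gives n = 6; the reaction quotient is Q = [Cr³⁺]^2/[Cd²⁺]^3 = 2.76 × 10^-9.
E = E° − (RT/nF) ln Q = 0.34 − (8.314×288)/(6×96500) × (-19.707) = 0.340 + 0.081 = 0.421 V.

0.421 V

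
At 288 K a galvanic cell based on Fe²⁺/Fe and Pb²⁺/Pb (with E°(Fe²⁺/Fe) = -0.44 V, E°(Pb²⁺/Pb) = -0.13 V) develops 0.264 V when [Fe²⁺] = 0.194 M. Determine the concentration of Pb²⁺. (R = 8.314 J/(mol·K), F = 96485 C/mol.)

0.0048 M

From the Nernst equation, ln Q = nF(E° − E)/RT = 2×96485×(0.31 − 0.264)/(8.314×288) = 3.707, so Q = 40.7.
With Q = [Fe²⁺]/[Pb²⁺] and the known concentrations, [Pb²⁺] in the denominator gives [Pb²⁺] = 0.0048 M.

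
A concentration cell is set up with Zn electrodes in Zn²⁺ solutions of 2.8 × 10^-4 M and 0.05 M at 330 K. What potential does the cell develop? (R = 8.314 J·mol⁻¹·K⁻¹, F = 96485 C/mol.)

Both half-cells are Zn²⁺/Zn, so E°_cell = 0. The concentrated side is the cathode; the cell reaction moves Zn²⁺ from high to low concentration with n = 2.
Q = [Zn²⁺]_dilute/[Zn²⁺]_conc = 2.8 × 10^-4/0.05 = 0.00560.
E = 0 − (RT/nF) ln Q = −((8.314×330)/(2×96485))(-5.185) = 0.0737 V.

0.074 V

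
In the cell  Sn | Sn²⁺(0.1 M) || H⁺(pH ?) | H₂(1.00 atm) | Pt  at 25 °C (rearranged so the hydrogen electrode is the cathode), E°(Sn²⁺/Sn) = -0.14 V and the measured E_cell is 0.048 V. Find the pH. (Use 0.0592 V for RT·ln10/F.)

pH = 2.05

E°_cell = 0.14 V and n = 2.
log Q = n(E° − E)/0.0592 = 2×(0.14 − 0.048)/0.0592 = 3.108.
With Q = [Sn²⁺]·P(H₂) / [H⁺]^2, solving for [H⁺] gives log[H⁺] = -2.054, so pH = 2.05.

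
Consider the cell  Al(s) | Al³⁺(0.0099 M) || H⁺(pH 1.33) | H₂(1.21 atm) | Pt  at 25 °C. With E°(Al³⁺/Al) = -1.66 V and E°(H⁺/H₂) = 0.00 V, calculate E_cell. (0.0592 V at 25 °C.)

The hydrogen couple is the cathode, so E°_cell = 1.66 V; n = 6.
[H⁺] = 10^(−1.33) = 0.047 M, and Q = [Al³⁺]^2·P(H₂)^3 / [H⁺]^6 = 1.66 × 10^4.
E = E° − (0.0592/6) log Q = 1.66 − (0.0592/6)(4.220) = 1.618 V.

1.62 V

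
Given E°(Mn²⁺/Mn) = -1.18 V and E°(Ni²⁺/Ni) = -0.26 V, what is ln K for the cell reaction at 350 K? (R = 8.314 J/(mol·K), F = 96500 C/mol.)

E°_cell = -0.26 − (-1.18) = 0.92 V, with n = 2 electrons transferred.
At equilibrium E = 0, so the Nernst equation gives ln K = nFE°/RT = (2)(96500)(0.92)/((8.314)(350)) = 61.02.

ln K = 61.0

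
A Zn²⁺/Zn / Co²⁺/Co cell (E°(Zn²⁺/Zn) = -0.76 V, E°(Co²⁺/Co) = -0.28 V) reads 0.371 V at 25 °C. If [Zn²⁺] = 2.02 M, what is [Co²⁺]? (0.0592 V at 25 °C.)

4.2 × 10^-4 M

From the Nernst equation, log Q = n(E° − E)/0.0592 = 2(0.48 − 0.371)/0.0592 = 3.682, so Q = 4810.
With Q = [Zn²⁺]/[Co²⁺] and the known concentrations, [Co²⁺] in the denominator gives [Co²⁺] = 4.2 × 10^-4 M.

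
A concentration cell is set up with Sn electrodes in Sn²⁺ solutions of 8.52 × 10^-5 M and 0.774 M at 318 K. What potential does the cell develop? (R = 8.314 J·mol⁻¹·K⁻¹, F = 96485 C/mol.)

Both half-cells are Sn²⁺/Sn, so E°_cell = 0. The concentrated side is the cathode; the cell reaction moves Sn²⁺ from high to low concentration with n = 2.
Q = [Sn²⁺]_dilute/[Sn²⁺]_conc = 8.52 × 10^-5/0.774 = 1.1 × 10^-4.
E = 0 − (RT/nF) ln Q = −((8.314×318)/(2×96485))(-9.114) = 0.1249 V.

0.12 V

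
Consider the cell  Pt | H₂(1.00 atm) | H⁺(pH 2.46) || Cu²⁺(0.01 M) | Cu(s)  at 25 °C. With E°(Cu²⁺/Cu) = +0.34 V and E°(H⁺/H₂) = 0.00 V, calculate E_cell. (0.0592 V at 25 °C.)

The Cu²⁺/Cu couple is the cathode, so E°_cell = 0.34 V; n = 2.
[H⁺] = 10^(−2.46) = 0.0035 M, and Q = [H⁺]^2 / ([Cu²⁺]·P(H₂)) = 0.00120.
E = E° − (0.0592/2) log Q = 0.34 − (0.0592/2)(-2.920) = 0.426 V.

0.43 V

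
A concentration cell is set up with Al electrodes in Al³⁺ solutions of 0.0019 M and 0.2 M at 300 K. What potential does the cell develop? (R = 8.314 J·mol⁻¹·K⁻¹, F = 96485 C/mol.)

Both half-cells are Al³⁺/Al, so E°_cell = 0. The concentrated side is the cathode; the cell reaction moves Al³⁺ from high to low concentration with n = 3.
Q = [Al³⁺]_dilute/[Al³⁺]_conc = 0.0019/0.2 = 0.00950.
E = 0 − (RT/nF) ln Q = −((8.314×300)/(3×96485))(-4.656) = 0.0401 V.

0.040 V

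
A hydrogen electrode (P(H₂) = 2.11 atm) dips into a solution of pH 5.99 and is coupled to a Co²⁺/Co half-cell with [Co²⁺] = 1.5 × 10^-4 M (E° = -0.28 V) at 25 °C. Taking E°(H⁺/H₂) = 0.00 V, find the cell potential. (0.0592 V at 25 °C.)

The hydrogen couple is the cathode, so E°_cell = 0.28 V; n = 2.
[H⁺] = 10^(−5.99) = 1 × 10^-6 M, and Q = [Co²⁺]·P(H₂) / [H⁺]^2 = 3.02 × 10^8.
E = E° − (0.0592/2) log Q = 0.28 − (0.0592/2)(8.480) = 0.029 V.

0.029 V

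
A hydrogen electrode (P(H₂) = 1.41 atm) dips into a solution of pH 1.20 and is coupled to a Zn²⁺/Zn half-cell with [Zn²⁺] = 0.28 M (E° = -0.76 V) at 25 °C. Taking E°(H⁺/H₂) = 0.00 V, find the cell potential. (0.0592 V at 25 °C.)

0.70 V

The hydrogen couple is the cathode, so E°_cell = 0.76 V; n = 2.
[H⁺] = 10^(−1.20) = 0.063 M, and Q = [Zn²⁺]·P(H₂) / [H⁺]^2 = 99.2.
E = E° − (0.0592/2) log Q = 0.76 − (0.0592/2)(1.996) = 0.701 V.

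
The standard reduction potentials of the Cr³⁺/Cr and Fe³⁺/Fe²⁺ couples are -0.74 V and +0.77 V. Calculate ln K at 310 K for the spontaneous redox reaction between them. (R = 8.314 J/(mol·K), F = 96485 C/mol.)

E°_cell = +0.77 − (-0.74) = 1.51 V, with n = 3 electrons transferred.
At equilibrium E = 0, so the Nernst equation gives ln K = nFE°/RT = (3)(96485)(1.51)/((8.314)(310)) = 169.58.

ln K = 169.6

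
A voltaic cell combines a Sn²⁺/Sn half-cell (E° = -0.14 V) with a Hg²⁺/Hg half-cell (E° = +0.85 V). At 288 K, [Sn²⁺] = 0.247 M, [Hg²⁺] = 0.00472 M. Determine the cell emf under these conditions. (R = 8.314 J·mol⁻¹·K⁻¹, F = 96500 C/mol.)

The Hg²⁺/Hg couple has the higher reduction potential and acts as the cathode, so E°_cell = +0.85 − (-0.14) = 0.99 V.
Balancing electrons gives n = 2; the reaction quotient is Q = [Sn²⁺]/[Hg²⁺] = 52.3.
E = E° − (RT/nF) ln Q = 0.99 − (8.314×288)/(2×96500) × (3.958) = 0.990 − 0.049 = 0.941 V.

0.941 V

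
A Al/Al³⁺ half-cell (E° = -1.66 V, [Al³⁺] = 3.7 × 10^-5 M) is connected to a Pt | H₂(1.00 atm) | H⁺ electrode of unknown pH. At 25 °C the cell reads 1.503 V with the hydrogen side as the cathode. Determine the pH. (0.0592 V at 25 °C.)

pH = 4.13

E°_cell = 1.66 V and n = 6.
log Q = n(E° − E)/0.0592 = 6×(1.66 − 1.503)/0.0592 = 15.912.
With Q = [Al³⁺]^2·P(H₂)^3 / [H⁺]^6, solving for [H⁺] gives log[H⁺] = -4.129, so pH = 4.13.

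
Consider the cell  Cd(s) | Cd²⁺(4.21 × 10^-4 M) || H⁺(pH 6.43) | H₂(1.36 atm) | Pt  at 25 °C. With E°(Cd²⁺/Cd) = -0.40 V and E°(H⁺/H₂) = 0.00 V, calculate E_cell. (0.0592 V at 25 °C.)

The hydrogen couple is the cathode, so E°_cell = 0.40 V; n = 2.
[H⁺] = 10^(−6.43) = 3.7 × 10^-7 M, and Q = [Cd²⁺]·P(H₂) / [H⁺]^2 = 4.15 × 10^9.
E = E° − (0.0592/2) log Q = 0.40 − (0.0592/2)(9.618) = 0.115 V.

0.12 V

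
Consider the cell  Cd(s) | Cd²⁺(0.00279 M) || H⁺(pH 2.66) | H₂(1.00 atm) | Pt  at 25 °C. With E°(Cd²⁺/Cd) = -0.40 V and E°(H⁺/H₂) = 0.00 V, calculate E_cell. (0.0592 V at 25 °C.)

0.32 V

The hydrogen couple is the cathode, so E°_cell = 0.40 V; n = 2.
[H⁺] = 10^(−2.66) = 0.0022 M, and Q = [Cd²⁺]·P(H₂) / [H⁺]^2 = 583.
E = E° − (0.0592/2) log Q = 0.40 − (0.0592/2)(2.766) = 0.318 V.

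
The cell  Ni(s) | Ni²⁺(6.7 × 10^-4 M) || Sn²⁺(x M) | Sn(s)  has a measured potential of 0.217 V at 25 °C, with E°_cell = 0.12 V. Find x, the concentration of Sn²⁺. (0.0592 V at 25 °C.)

From the Nernst equation, log Q = n(E° − E)/0.0592 = 2(0.12 − 0.217)/0.0592 = -3.277, so Q = 5.28 × 10^-4.
With Q = [Ni²⁺]/[Sn²⁺] and the known concentrations, [Sn²⁺] in the denominator gives [Sn²⁺] = 1.3 M.

1.3 M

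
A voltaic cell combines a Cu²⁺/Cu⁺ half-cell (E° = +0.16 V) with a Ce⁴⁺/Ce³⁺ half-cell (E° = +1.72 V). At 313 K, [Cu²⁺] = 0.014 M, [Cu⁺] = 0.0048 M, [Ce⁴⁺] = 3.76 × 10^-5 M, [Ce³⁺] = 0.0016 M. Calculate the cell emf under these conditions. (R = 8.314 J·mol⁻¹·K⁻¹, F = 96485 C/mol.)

1.43 V

The Ce⁴⁺/Ce³⁺ couple has the higher reduction potential and acts as the cathode, so E°_cell = +1.72 − (+0.16) = 1.56 V.
Balancing electrons gives n = 1; the reaction quotient is Q = [Cu²⁺]·[Ce³⁺]/([Cu⁺]·[Ce⁴⁺]) = 124.
E = E° − (RT/nF) ln Q = 1.56 − (8.314×313)/(1×96485) × (4.821) = 1.560 − 0.130 = 1.430 V.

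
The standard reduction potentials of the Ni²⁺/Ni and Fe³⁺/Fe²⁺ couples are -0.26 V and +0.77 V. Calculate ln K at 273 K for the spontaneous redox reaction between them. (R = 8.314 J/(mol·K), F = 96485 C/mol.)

ln K = 87.6

E°_cell = +0.77 − (-0.26) = 1.03 V, with n = 2 electrons transferred.
At equilibrium E = 0, so the Nernst equation gives ln K = nFE°/RT = (2)(96485)(1.03)/((8.314)(273)) = 87.57.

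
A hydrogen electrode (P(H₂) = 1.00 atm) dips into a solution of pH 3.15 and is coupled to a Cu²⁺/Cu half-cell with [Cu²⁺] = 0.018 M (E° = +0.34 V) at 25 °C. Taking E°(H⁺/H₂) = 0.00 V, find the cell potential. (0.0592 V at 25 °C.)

0.47 V

The Cu²⁺/Cu couple is the cathode, so E°_cell = 0.34 V; n = 2.
[H⁺] = 10^(−3.15) = 7.1 × 10^-4 M, and Q = [H⁺]^2 / ([Cu²⁺]·P(H₂)) = 2.78 × 10^-5.
E = E° − (0.0592/2) log Q = 0.34 − (0.0592/2)(-4.555) = 0.475 V.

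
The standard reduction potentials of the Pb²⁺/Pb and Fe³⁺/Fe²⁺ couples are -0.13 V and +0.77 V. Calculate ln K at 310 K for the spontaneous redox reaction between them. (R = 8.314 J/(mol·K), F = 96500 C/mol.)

ln K = 67.4

E°_cell = +0.77 − (-0.13) = 0.90 V, with n = 2 electrons transferred.
At equilibrium E = 0, so the Nernst equation gives ln K = nFE°/RT = (2)(96500)(0.90)/((8.314)(310)) = 67.40.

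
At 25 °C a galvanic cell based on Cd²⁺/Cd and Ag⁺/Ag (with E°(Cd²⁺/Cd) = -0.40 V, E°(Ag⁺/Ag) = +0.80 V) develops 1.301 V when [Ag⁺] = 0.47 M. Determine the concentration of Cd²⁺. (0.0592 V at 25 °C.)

8.6 × 10^-5 M

From the Nernst equation, log Q = n(E° − E)/0.0592 = 2(1.20 − 1.301)/0.0592 = -3.412, so Q = 3.87 × 10^-4.
With Q = [Cd²⁺]/[Ag⁺]^2 and the known concentrations, [Cd²⁺] in the numerator gives [Cd²⁺] = 8.6 × 10^-5 M.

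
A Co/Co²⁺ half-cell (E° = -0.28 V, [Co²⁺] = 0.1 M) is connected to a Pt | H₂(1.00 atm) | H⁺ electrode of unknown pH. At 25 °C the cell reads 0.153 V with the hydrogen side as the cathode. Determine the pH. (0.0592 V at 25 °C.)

pH = 2.65

E°_cell = 0.28 V and n = 2.
log Q = n(E° − E)/0.0592 = 2×(0.28 − 0.153)/0.0592 = 4.291.
With Q = [Co²⁺]·P(H₂) / [H⁺]^2, solving for [H⁺] gives log[H⁺] = -2.645, so pH = 2.65.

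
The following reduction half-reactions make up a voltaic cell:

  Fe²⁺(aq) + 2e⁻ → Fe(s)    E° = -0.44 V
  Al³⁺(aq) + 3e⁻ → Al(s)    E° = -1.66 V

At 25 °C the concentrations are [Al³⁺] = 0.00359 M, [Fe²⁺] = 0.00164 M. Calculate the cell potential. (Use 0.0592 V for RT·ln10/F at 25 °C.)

1.19 V

The Fe²⁺/Fe couple has the higher reduction potential and acts as the cathode, so E°_cell = -0.44 − (-1.66) = 1.22 V.
Balancing electrons gives n = 6; the reaction quotient is Q = [Al³⁺]^2/[Fe²⁺]^3 = 2920.
At 25 °C, E = E° − (0.0592/n) log Q = 1.22 − (0.0592/6)(3.466) = 1.220 − 0.034 = 1.186 V.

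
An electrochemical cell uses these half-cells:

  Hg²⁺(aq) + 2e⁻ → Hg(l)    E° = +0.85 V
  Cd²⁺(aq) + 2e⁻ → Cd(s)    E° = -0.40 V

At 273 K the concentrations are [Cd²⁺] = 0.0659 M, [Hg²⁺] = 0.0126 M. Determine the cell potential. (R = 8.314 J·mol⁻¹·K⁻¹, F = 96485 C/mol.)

The Hg²⁺/Hg couple has the higher reduction potential and acts as the cathode, so E°_cell = +0.85 − (-0.40) = 1.25 V.
Balancing electrons gives n = 2; the reaction quotient is Q = [Cd²⁺]/[Hg²⁺] = 5.23.
E = E° − (RT/nF) ln Q = 1.25 − (8.314×273)/(2×96485) × (1.654) = 1.250 − 0.019 = 1.231 V.

1.23 V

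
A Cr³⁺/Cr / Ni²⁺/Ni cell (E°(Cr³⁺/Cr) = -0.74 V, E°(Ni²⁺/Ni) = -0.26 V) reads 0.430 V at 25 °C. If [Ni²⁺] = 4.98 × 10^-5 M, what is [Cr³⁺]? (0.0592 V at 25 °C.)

1.2 × 10^-4 M

From the Nernst equation, log Q = n(E° − E)/0.0592 = 6(0.48 − 0.430)/0.0592 = 5.068, so Q = 1.17 × 10^5.
With Q = [Cr³⁺]^2/[Ni²⁺]^3 and the known concentrations, [Cr³⁺]^2 in the numerator gives [Cr³⁺] = 1.2 × 10^-4 M.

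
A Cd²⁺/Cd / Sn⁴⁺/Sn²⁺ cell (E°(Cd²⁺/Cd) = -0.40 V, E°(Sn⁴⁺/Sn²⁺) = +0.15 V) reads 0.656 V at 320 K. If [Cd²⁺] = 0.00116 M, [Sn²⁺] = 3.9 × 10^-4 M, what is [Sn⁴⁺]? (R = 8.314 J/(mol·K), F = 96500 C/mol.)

9.9 × 10^-4 M

From the Nernst equation, ln Q = nF(E° − E)/RT = 2×96500×(0.55 − 0.656)/(8.314×320) = -7.690, so Q = 4.58 × 10^-4.
With Q = [Cd²⁺]·[Sn²⁺]/[Sn⁴⁺] and the known concentrations, [Sn⁴⁺] in the denominator gives [Sn⁴⁺] = 9.9 × 10^-4 M.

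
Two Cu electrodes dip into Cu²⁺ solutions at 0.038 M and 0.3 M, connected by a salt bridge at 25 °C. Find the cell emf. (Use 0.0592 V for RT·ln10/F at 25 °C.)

0.027 V

Both half-cells are Cu²⁺/Cu, so E°_cell = 0. The concentrated side is the cathode; the cell reaction moves Cu²⁺ from high to low concentration with n = 2.
Q = [Cu²⁺]_dilute/[Cu²⁺]_conc = 0.038/0.3 = 0.127.
E = 0 − (0.0592/2) log Q = −(0.0592/2)(-0.897) = 0.0266 V.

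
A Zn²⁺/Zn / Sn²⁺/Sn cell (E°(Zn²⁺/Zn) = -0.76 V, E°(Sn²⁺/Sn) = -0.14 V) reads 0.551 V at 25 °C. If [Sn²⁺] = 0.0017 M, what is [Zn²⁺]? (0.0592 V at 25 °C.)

0.36 M

From the Nernst equation, log Q = n(E° − E)/0.0592 = 2(0.62 − 0.551)/0.0592 = 2.331, so Q = 214.
With Q = [Zn²⁺]/[Sn²⁺] and the known concentrations, [Zn²⁺] in the numerator gives [Zn²⁺] = 0.36 M.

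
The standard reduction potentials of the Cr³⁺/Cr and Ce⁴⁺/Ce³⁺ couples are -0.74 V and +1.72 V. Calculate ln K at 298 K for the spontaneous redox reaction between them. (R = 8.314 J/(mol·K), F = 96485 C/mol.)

E°_cell = +1.72 − (-0.74) = 2.46 V, with n = 3 electrons transferred.
At equilibrium E = 0, so the Nernst equation gives ln K = nFE°/RT = (3)(96485)(2.46)/((8.314)(298)) = 287.40.

ln K = 287.4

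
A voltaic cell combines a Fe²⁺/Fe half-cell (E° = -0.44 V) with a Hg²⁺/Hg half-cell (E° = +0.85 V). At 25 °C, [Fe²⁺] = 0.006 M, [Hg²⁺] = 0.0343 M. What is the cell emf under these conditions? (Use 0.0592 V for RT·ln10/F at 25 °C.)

The Hg²⁺/Hg couple has the higher reduction potential and acts as the cathode, so E°_cell = +0.85 − (-0.44) = 1.29 V.
Balancing electrons gives n = 2; the reaction quotient is Q = [Fe²⁺]/[Hg²⁺] = 0.175.
At 25 °C, E = E° − (0.0592/n) log Q = 1.29 − (0.0592/2)(-0.757) = 1.290 + 0.022 = 1.312 V.

1.31 V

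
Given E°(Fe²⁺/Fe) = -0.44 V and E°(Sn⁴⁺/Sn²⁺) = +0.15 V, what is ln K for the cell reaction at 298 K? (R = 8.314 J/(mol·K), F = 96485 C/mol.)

E°_cell = +0.15 − (-0.44) = 0.59 V, with n = 2 electrons transferred.
At equilibrium E = 0, so the Nernst equation gives ln K = nFE°/RT = (2)(96485)(0.59)/((8.314)(298)) = 45.95.

ln K = 46.0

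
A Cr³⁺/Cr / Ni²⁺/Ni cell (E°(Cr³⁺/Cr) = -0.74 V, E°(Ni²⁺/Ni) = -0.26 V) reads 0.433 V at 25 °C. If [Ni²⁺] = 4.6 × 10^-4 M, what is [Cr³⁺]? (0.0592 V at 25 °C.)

From the Nernst equation, log Q = n(E° − E)/0.0592 = 6(0.48 − 0.433)/0.0592 = 4.764, so Q = 5.8 × 10^4.
With Q = [Cr³⁺]^2/[Ni²⁺]^3 and the known concentrations, [Cr³⁺]^2 in the numerator gives [Cr³⁺] = 0.0024 M.

0.0024 M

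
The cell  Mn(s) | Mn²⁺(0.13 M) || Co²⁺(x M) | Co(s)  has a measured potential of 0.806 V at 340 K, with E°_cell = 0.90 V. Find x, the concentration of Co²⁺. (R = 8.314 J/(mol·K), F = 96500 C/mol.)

From the Nernst equation, ln Q = nF(E° − E)/RT = 2×96500×(0.90 − 0.806)/(8.314×340) = 6.418, so Q = 613.
With Q = [Mn²⁺]/[Co²⁺] and the known concentrations, [Co²⁺] in the denominator gives [Co²⁺] = 2.1 × 10^-4 M.

2.1 × 10^-4 M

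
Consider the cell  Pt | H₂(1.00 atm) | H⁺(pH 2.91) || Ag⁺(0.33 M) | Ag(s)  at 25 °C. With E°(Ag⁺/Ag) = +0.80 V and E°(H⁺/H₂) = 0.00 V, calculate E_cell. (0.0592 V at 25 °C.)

The Ag⁺/Ag couple is the cathode, so E°_cell = 0.80 V; n = 2.
[H⁺] = 10^(−2.91) = 0.0012 M, and Q = [H⁺]^2 / ([Ag⁺]^2·P(H₂)) = 1.39 × 10^-5.
E = E° − (0.0592/2) log Q = 0.80 − (0.0592/2)(-4.857) = 0.944 V.

0.94 V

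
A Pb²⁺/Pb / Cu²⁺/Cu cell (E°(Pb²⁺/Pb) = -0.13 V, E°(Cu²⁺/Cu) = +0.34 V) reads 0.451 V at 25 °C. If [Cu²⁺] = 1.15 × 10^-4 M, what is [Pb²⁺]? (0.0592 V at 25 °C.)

5 × 10^-4 M

From the Nernst equation, log Q = n(E° − E)/0.0592 = 2(0.47 − 0.451)/0.0592 = 0.642, so Q = 4.38.
With Q = [Pb²⁺]/[Cu²⁺] and the known concentrations, [Pb²⁺] in the numerator gives [Pb²⁺] = 5 × 10^-4 M.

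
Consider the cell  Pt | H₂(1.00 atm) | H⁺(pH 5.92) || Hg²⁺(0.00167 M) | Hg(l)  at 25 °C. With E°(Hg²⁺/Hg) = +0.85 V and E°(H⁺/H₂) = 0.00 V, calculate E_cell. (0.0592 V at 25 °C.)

The Hg²⁺/Hg couple is the cathode, so E°_cell = 0.85 V; n = 2.
[H⁺] = 10^(−5.92) = 1.2 × 10^-6 M, and Q = [H⁺]^2 / ([Hg²⁺]·P(H₂)) = 8.66 × 10^-10.
E = E° − (0.0592/2) log Q = 0.85 − (0.0592/2)(-9.063) = 1.118 V.

1.12 V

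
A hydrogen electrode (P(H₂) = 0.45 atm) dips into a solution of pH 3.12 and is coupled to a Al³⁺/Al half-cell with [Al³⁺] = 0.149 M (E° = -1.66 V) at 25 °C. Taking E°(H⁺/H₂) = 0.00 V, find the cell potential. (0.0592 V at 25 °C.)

1.50 V

The hydrogen couple is the cathode, so E°_cell = 1.66 V; n = 6.
[H⁺] = 10^(−3.12) = 7.6 × 10^-4 M, and Q = [Al³⁺]^2·P(H₂)^3 / [H⁺]^6 = 1.06 × 10^16.
E = E° − (0.0592/6) log Q = 1.66 − (0.0592/6)(16.026) = 1.502 V.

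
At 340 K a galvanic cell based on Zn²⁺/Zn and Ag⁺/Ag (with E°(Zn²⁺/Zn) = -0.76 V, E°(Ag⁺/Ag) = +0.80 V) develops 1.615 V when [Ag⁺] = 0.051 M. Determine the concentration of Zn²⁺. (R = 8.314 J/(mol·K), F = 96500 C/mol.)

From the Nernst equation, ln Q = nF(E° − E)/RT = 2×96500×(1.56 − 1.615)/(8.314×340) = -3.755, so Q = 0.0234.
With Q = [Zn²⁺]/[Ag⁺]^2 and the known concentrations, [Zn²⁺] in the numerator gives [Zn²⁺] = 6.1 × 10^-5 M.

6.1 × 10^-5 M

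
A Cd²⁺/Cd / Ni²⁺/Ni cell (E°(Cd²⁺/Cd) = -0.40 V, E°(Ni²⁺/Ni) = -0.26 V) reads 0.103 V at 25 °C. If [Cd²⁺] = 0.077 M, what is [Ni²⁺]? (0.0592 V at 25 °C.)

0.0043 M

From the Nernst equation, log Q = n(E° − E)/0.0592 = 2(0.14 − 0.103)/0.0592 = 1.250, so Q = 17.8.
With Q = [Cd²⁺]/[Ni²⁺] and the known concentrations, [Ni²⁺] in the denominator gives [Ni²⁺] = 0.0043 M.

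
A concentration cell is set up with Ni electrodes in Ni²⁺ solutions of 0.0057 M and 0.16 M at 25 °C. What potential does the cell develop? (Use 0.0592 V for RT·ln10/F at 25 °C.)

0.043 V

Both half-cells are Ni²⁺/Ni, so E°_cell = 0. The concentrated side is the cathode; the cell reaction moves Ni²⁺ from high to low concentration with n = 2.
Q = [Ni²⁺]_dilute/[Ni²⁺]_conc = 0.0057/0.16 = 0.0356.
E = 0 − (0.0592/2) log Q = −(0.0592/2)(-1.448) = 0.0429 V.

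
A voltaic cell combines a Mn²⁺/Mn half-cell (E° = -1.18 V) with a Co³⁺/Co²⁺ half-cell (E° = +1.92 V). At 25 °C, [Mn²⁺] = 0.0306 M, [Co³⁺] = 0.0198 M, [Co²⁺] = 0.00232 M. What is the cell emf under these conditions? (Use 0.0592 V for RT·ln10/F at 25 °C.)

The Co³⁺/Co²⁺ couple has the higher reduction potential and acts as the cathode, so E°_cell = +1.92 − (-1.18) = 3.10 V.
Balancing electrons gives n = 2; the reaction quotient is Q = [Mn²⁺]·[Co²⁺]^2/[Co³⁺]^2 = 4.2 × 10^-4.
At 25 °C, E = E° − (0.0592/n) log Q = 3.10 − (0.0592/2)(-3.377) = 3.100 + 0.100 = 3.200 V.

3.20 V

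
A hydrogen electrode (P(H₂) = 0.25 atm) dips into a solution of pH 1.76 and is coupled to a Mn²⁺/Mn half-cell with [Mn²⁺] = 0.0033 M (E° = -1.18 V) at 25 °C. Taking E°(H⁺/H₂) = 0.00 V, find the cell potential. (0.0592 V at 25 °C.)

The hydrogen couple is the cathode, so E°_cell = 1.18 V; n = 2.
[H⁺] = 10^(−1.76) = 0.017 M, and Q = [Mn²⁺]·P(H₂) / [H⁺]^2 = 2.73.
E = E° − (0.0592/2) log Q = 1.18 − (0.0592/2)(0.436) = 1.167 V.

1.17 V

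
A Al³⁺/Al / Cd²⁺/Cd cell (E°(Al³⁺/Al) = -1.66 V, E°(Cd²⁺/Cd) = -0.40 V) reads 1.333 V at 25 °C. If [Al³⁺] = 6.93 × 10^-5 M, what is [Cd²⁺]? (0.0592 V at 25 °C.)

From the Nernst equation, log Q = n(E° − E)/0.0592 = 6(1.26 − 1.333)/0.0592 = -7.399, so Q = 3.99 × 10^-8.
With Q = [Al³⁺]^2/[Cd²⁺]^3 and the known concentrations, [Cd²⁺]^3 in the denominator gives [Cd²⁺] = 0.49 M.

0.49 M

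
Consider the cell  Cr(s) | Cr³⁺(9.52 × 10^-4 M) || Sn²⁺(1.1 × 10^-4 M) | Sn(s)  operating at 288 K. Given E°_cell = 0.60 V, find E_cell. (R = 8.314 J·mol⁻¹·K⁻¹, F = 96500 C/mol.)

0.544 V

Balancing electrons gives n = 6; the reaction quotient is Q = [Cr³⁺]^2/[Sn²⁺]^3 = 6.81 × 10^5.
E = E° − (RT/nF) ln Q = 0.60 − (8.314×288)/(6×96500) × (13.431) = 0.600 − 0.056 = 0.544 V.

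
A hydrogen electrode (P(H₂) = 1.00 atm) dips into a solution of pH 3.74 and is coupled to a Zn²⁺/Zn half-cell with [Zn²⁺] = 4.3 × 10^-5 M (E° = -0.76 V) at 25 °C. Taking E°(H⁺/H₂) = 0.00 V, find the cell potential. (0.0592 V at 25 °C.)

0.67 V

The hydrogen couple is the cathode, so E°_cell = 0.76 V; n = 2.
[H⁺] = 10^(−3.74) = 1.8 × 10^-4 M, and Q = [Zn²⁺]·P(H₂) / [H⁺]^2 = 1300.
E = E° − (0.0592/2) log Q = 0.76 − (0.0592/2)(3.113) = 0.668 V.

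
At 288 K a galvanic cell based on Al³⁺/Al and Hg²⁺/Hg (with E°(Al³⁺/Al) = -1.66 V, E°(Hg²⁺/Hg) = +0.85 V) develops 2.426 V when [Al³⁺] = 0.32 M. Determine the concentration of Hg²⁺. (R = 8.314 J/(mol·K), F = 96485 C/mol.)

5.4 × 10^-4 M

From the Nernst equation, ln Q = nF(E° − E)/RT = 6×96485×(2.51 − 2.426)/(8.314×288) = 20.309, so Q = 6.61 × 10^8.
With Q = [Al³⁺]^2/[Hg²⁺]^3 and the known concentrations, [Hg²⁺]^3 in the denominator gives [Hg²⁺] = 5.4 × 10^-4 M.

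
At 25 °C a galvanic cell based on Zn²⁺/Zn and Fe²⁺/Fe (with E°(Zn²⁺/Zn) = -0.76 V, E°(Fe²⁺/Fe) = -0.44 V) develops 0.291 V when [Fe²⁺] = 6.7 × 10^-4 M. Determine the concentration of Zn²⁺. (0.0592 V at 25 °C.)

0.0064 M

From the Nernst equation, log Q = n(E° − E)/0.0592 = 2(0.32 − 0.291)/0.0592 = 0.980, so Q = 9.54.
With Q = [Zn²⁺]/[Fe²⁺] and the known concentrations, [Zn²⁺] in the numerator gives [Zn²⁺] = 0.0064 M.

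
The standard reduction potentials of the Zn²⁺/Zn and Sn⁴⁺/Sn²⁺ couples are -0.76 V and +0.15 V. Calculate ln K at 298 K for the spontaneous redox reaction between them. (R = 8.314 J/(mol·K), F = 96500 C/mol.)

E°_cell = +0.15 − (-0.76) = 0.91 V, with n = 2 electrons transferred.
At equilibrium E = 0, so the Nernst equation gives ln K = nFE°/RT = (2)(96500)(0.91)/((8.314)(298)) = 70.89.

ln K = 70.9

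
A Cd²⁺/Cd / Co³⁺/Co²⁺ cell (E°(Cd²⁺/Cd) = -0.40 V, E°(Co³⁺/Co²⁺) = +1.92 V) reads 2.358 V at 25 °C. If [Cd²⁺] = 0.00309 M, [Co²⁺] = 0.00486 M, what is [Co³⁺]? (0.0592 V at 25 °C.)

From the Nernst equation, log Q = n(E° − E)/0.0592 = 2(2.32 − 2.358)/0.0592 = -1.284, so Q = 0.0520.
With Q = [Cd²⁺]·[Co²⁺]^2/[Co³⁺]^2 and the known concentrations, [Co³⁺]^2 in the denominator gives [Co³⁺] = 0.0012 M.

0.0012 M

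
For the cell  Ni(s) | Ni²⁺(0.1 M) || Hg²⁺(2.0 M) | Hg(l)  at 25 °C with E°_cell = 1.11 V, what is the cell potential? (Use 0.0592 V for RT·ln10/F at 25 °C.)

Balancing electrons gives n = 2; the reaction quotient is Q = [Ni²⁺]/[Hg²⁺] = 0.0500.
At 25 °C, E = E° − (0.0592/n) log Q = 1.11 − (0.0592/2)(-1.301) = 1.110 + 0.039 = 1.149 V.

1.15 V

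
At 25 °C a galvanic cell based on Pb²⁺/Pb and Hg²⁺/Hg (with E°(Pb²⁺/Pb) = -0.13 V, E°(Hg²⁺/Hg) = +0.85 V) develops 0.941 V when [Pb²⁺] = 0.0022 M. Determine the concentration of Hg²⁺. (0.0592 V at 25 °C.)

From the Nernst equation, log Q = n(E° − E)/0.0592 = 2(0.98 − 0.941)/0.0592 = 1.318, so Q = 20.8.
With Q = [Pb²⁺]/[Hg²⁺] and the known concentrations, [Hg²⁺] in the denominator gives [Hg²⁺] = 1.1 × 10^-4 M.

1.1 × 10^-4 M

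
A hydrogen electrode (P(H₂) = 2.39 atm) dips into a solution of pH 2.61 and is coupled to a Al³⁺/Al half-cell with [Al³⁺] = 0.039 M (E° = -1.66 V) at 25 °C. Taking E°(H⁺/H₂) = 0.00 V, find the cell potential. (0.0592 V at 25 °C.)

1.52 V

The hydrogen couple is the cathode, so E°_cell = 1.66 V; n = 6.
[H⁺] = 10^(−2.61) = 0.0025 M, and Q = [Al³⁺]^2·P(H₂)^3 / [H⁺]^6 = 9.49 × 10^13.
E = E° − (0.0592/6) log Q = 1.66 − (0.0592/6)(13.977) = 1.522 V.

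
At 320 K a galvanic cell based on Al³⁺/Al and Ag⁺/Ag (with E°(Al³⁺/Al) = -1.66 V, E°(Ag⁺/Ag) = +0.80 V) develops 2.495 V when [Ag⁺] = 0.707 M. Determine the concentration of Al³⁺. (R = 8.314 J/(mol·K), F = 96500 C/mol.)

From the Nernst equation, ln Q = nF(E° − E)/RT = 3×96500×(2.46 − 2.495)/(8.314×320) = -3.809, so Q = 0.0222.
With Q = [Al³⁺]/[Ag⁺]^3 and the known concentrations, [Al³⁺] in the numerator gives [Al³⁺] = 0.0078 M.

0.0078 M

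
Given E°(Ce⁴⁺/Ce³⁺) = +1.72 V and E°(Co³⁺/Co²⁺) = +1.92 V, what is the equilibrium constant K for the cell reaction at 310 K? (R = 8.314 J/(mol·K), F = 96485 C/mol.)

1800

E°_cell = +1.92 − (+1.72) = 0.20 V, with n = 1 electron transferred.
At equilibrium E = 0, so the Nernst equation gives ln K = nFE°/RT = (1)(96485)(0.20)/((8.314)(310)) = 7.49.
K = e^7.49 = 1800.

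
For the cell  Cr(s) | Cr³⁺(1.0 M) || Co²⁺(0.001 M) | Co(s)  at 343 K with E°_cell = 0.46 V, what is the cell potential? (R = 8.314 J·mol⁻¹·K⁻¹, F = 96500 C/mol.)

Balancing electrons gives n = 6; the reaction quotient is Q = [Cr³⁺]^2/[Co²⁺]^3 = 1 × 10^9.
E = E° − (RT/nF) ln Q = 0.46 − (8.314×343)/(6×96500) × (20.723) = 0.460 − 0.102 = 0.358 V.

0.358 V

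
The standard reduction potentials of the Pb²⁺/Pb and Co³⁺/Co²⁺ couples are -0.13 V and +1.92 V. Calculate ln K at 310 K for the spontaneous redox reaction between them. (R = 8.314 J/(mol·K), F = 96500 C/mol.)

ln K = 153.5

E°_cell = +1.92 − (-0.13) = 2.05 V, with n = 2 electrons transferred.
At equilibrium E = 0, so the Nernst equation gives ln K = nFE°/RT = (2)(96500)(2.05)/((8.314)(310)) = 153.51.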